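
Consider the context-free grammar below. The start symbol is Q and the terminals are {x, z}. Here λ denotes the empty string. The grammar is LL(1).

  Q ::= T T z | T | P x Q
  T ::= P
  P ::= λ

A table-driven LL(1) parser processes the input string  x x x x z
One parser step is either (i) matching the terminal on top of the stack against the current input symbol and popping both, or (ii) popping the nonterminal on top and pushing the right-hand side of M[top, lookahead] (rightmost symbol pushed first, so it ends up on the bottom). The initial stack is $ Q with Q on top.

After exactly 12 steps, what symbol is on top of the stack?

      Stack    Input        Action
   1  $ Q      x x x x z $  expand Q ::= P x Q
   2  $ Q x P  x x x x z $  expand P ::= λ
   3  $ Q x    x x x x z $  match x
   4  $ Q      x x x z $    expand Q ::= P x Q
   5  $ Q x P  x x x z $    expand P ::= λ
   6  $ Q x    x x x z $    match x
   7  $ Q      x x z $      expand Q ::= P x Q
   8  $ Q x P  x x z $      expand P ::= λ
   9  $ Q x    x x z $      match x
  10  $ Q      x z $        expand Q ::= P x Q
  11  $ Q x P  x z $        expand P ::= λ
  12  $ Q x    x z $        match x
Stack after step 12: $ Q (top = Q).

Q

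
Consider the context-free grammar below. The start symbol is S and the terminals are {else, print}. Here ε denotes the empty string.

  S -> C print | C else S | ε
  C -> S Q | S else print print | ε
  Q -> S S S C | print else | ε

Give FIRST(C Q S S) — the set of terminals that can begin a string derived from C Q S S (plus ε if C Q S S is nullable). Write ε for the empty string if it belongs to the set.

{ε, else, print}

FIRST(S) = {ε, else, print}  (via C print, C else S)
FIRST(C) = {ε, else, print}  (via S Q, S else print print)
FIRST(Q) = {ε, else, print}  (via S S S C)
FIRST(C Q S S): take FIRST of each symbol in turn, carrying on past any symbol whose FIRST contains ε; result {ε, else, print}.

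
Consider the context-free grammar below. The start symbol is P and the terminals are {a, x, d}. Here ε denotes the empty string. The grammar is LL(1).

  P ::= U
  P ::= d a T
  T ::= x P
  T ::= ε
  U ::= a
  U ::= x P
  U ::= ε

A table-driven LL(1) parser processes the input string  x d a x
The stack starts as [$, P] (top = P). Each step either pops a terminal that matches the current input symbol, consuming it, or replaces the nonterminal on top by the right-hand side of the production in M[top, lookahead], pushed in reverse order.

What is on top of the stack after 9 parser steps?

U

     Stack    Input      Action
  1  $ P      x d a x $  expand P ::= U
  2  $ U      x d a x $  expand U ::= x P
  3  $ P x    x d a x $  match x
  4  $ P      d a x $    expand P ::= d a T
  5  $ T a d  d a x $    match d
  6  $ T a    a x $      match a
  7  $ T      x $        expand T ::= x P
  8  $ P x    x $        match x
  9  $ P      $          expand P ::= U
Stack after step 9: $ U (top = U).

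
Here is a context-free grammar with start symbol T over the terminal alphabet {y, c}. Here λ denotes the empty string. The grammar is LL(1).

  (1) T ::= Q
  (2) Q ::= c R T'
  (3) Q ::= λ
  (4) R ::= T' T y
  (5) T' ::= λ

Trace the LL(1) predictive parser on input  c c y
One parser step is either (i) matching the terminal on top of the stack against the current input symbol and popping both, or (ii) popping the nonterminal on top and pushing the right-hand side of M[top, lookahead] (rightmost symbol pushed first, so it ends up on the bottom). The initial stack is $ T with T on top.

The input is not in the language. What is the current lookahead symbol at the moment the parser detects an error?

$

step 1: stack=$ T  input=c c y $  — expand T ::= Q
step 2: stack=$ Q  input=c c y $  — expand Q ::= c R T'
step 3: stack=$ T' R c  input=c c y $  — match c
step 4: stack=$ T' R  input=c y $  — expand R ::= T' T y
step 5: stack=$ T' y T T'  input=c y $  — expand T' ::= λ
step 6: stack=$ T' y T  input=c y $  — expand T ::= Q
step 7: stack=$ T' y Q  input=c y $  — expand Q ::= c R T'
step 8: stack=$ T' y T' R c  input=c y $  — match c
step 9: stack=$ T' y T' R  input=y $  — expand R ::= T' T y
step 10: stack=$ T' y T' y T T'  input=y $  — expand T' ::= λ
step 11: stack=$ T' y T' y T  input=y $  — expand T ::= Q
step 12: stack=$ T' y T' y Q  input=y $  — expand Q ::= λ
step 13: stack=$ T' y T' y  input=y $  — match y
step 14: stack=$ T' y T'  input=$  — expand T' ::= λ
step 15: stack=$ T' y  input=$  — error: top is terminal y but lookahead is $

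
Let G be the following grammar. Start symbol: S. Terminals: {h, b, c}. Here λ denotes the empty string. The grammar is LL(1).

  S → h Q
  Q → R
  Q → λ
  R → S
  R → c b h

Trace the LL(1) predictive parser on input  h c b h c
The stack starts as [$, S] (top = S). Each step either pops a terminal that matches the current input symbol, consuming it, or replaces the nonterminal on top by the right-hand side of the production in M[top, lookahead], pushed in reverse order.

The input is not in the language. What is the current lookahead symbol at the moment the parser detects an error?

c

     Stack    Input        Action
  1  $ S      h c b h c $  expand S → h Q
  2  $ Q h    h c b h c $  match h
  3  $ Q      c b h c $    expand Q → R
  4  $ R      c b h c $    expand R → c b h
  5  $ h b c  c b h c $    match c
  6  $ h b    b h c $      match b
  7  $ h      h c $        match h
  8  $        c $          error: stack empty but input remains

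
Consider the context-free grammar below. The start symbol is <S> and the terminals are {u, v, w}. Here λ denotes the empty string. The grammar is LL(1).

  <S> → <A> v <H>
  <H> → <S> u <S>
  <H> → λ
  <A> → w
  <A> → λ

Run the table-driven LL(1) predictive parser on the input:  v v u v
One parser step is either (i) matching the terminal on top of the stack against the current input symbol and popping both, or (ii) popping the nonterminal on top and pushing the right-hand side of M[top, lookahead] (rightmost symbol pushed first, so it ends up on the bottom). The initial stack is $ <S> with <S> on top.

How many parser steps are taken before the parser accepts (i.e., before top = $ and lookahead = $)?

step 1: stack=$ <S>  input=v v u v $  — expand <S> → <A> v <H>
step 2: stack=$ <H> v <A>  input=v v u v $  — expand <A> → λ
step 3: stack=$ <H> v  input=v v u v $  — match v
step 4: stack=$ <H>  input=v u v $  — expand <H> → <S> u <S>
step 5: stack=$ <S> u <S>  input=v u v $  — expand <S> → <A> v <H>
step 6: stack=$ <S> u <H> v <A>  input=v u v $  — expand <A> → λ
step 7: stack=$ <S> u <H> v  input=v u v $  — match v
step 8: stack=$ <S> u <H>  input=u v $  — expand <H> → λ
step 9: stack=$ <S> u  input=u v $  — match u
step 10: stack=$ <S>  input=v $  — expand <S> → <A> v <H>
step 11: stack=$ <H> v <A>  input=v $  — expand <A> → λ
step 12: stack=$ <H> v  input=v $  — match v
step 13: stack=$ <H>  input=$  — expand <H> → λ
Accept reached after 13 steps.

13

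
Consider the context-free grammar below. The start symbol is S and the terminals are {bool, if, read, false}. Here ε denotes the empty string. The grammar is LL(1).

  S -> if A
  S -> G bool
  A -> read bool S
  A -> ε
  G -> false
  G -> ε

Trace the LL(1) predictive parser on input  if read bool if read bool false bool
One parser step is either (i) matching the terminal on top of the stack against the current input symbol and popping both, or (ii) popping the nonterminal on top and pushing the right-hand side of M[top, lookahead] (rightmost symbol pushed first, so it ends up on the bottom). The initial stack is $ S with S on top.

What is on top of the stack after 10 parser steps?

S

      Stack          Input                                   Action
   1  $ S            if read bool if read bool false bool $  expand S -> if A
   2  $ A if         if read bool if read bool false bool $  match if
   3  $ A            read bool if read bool false bool $     expand A -> read bool S
   4  $ S bool read  read bool if read bool false bool $     match read
   5  $ S bool       bool if read bool false bool $          match bool
   6  $ S            if read bool false bool $               expand S -> if A
   7  $ A if         if read bool false bool $               match if
   8  $ A            read bool false bool $                  expand A -> read bool S
   9  $ S bool read  read bool false bool $                  match read
  10  $ S bool       bool false bool $                       match bool
Stack after step 10: $ S (top = S).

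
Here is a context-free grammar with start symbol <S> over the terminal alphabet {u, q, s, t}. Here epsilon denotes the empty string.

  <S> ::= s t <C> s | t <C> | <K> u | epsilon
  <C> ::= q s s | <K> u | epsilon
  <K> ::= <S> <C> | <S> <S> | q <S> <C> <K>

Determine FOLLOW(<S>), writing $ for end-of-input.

{$, q, s, t, u}

FIRST(<S>) = {epsilon, q, s, t, u}  (via <K> u)
FIRST(<C>) = {epsilon, q, s, t, u}  (via <K> u)
FIRST(<K>) = {epsilon, q, s, t, u}  (via <S> <C>, <S> <S>)
FOLLOW(<S>) includes $ since <S> is the start symbol.
FOLLOW(<K>): in <S>::=<K> u, <K> is followed by u with FIRST {u}; in <C>::=<K> u, <K> is followed by u with FIRST {u}; in <K>::=q <S> <C> <K>, the suffix after <K> is empty (adds nothing new). Thus FOLLOW(<K>) = {u}.
FOLLOW(<S>): in <K>::=<S> <C>, <S> is followed by <C> with FIRST {epsilon, q, s, t, u}; in <K>::=<S> <C>, the suffix after <S> is nullable, so FOLLOW(<S>) ⊇ FOLLOW(<K>) = {u}; in <K>::=<S> <S> (occurrence 1), <S> is followed by <S> with FIRST {epsilon, q, s, t, u}; in <K>::=<S> <S> (occurrence 1), the suffix after <S> is nullable, so FOLLOW(<S>) ⊇ FOLLOW(<K>) = {u}; in <K>::=<S> <S> (occurrence 2), the suffix after <S> is empty, so FOLLOW(<S>) ⊇ FOLLOW(<K>) = {u}; in <K>::=q <S> <C> <K>, <S> is followed by <C> <K> with FIRST {epsilon, q, s, t, u}; in <K>::=q <S> <C> <K>, the suffix after <S> is nullable, so FOLLOW(<S>) ⊇ FOLLOW(<K>) = {u}. Thus FOLLOW(<S>) = {$, q, s, t, u}.
FOLLOW(<C>): in <S>::=s t <C> s, <C> is followed by s with FIRST {s}; in <S>::=t <C>, the suffix after <C> is empty, so FOLLOW(<C>) ⊇ FOLLOW(<S>) = {$, q, s, t, u}; in <K>::=<S> <C>, the suffix after <C> is empty, so FOLLOW(<C>) ⊇ FOLLOW(<K>) = {u}; in <K>::=q <S> <C> <K>, <C> is followed by <K> with FIRST {epsilon, q, s, t, u}; in <K>::=q <S> <C> <K>, the suffix after <C> is nullable, so FOLLOW(<C>) ⊇ FOLLOW(<K>) = {u}. Thus FOLLOW(<C>) = {$, q, s, t, u}.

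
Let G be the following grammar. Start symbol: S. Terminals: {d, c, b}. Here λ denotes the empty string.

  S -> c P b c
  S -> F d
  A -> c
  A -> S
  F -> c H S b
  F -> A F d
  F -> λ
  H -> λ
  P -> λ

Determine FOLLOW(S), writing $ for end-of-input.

{$, b, c, d}

FIRST(H) = {λ}
FIRST(P) = {λ}
FIRST(S) = {c, d}  (via F d)
FIRST(A) = {c, d}  (via S)
FIRST(F) = {λ, c, d}  (via A F d)
FOLLOW(S) includes $ since S is the start symbol.
FOLLOW(A): in F->A F d, A is followed by F d with FIRST {c, d}. Thus FOLLOW(A) = {c, d}.
FOLLOW(S): in A->S, the suffix after S is empty, so FOLLOW(S) ⊇ FOLLOW(A) = {c, d}; in F->c H S b, S is followed by b with FIRST {b}. Thus FOLLOW(S) = {$, b, c, d}.
FOLLOW(F): in S->F d, F is followed by d with FIRST {d}; in F->A F d, F is followed by d with FIRST {d}. Thus FOLLOW(F) = {d}.
FOLLOW(H): in F->c H S b, H is followed by S b with FIRST {c, d}. Thus FOLLOW(H) = {c, d}.
FOLLOW(P): in S->c P b c, P is followed by b c with FIRST {b}. Thus FOLLOW(P) = {b}.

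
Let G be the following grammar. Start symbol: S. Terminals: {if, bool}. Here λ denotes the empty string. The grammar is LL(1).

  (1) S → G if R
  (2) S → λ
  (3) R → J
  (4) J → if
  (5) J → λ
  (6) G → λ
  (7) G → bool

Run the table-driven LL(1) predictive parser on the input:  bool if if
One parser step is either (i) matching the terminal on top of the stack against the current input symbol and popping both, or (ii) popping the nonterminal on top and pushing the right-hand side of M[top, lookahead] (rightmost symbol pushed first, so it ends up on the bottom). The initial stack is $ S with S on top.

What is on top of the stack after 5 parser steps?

     Stack        Input         Action
  1  $ S          bool if if $  expand S → G if R
  2  $ R if G     bool if if $  expand G → bool
  3  $ R if bool  bool if if $  match bool
  4  $ R if       if if $       match if
  5  $ R          if $          expand R → J
Stack after step 5: $ J (top = J).

J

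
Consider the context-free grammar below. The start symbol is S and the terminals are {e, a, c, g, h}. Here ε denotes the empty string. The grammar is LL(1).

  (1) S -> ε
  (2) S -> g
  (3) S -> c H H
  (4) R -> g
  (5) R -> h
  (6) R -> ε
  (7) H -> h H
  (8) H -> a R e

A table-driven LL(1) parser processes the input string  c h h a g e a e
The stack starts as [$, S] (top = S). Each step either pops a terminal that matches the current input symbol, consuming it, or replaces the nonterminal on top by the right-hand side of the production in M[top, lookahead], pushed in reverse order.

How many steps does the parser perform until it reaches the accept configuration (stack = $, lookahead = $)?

15

      Stack      Input              Action
   1  $ S        c h h a g e a e $  expand S -> c H H
   2  $ H H c    c h h a g e a e $  match c
   3  $ H H      h h a g e a e $    expand H -> h H
   4  $ H H h    h h a g e a e $    match h
   5  $ H H      h a g e a e $      expand H -> h H
   6  $ H H h    h a g e a e $      match h
   7  $ H H      a g e a e $        expand H -> a R e
   8  $ H e R a  a g e a e $        match a
   9  $ H e R    g e a e $          expand R -> g
  10  $ H e g    g e a e $          match g
  11  $ H e      e a e $            match e
  12  $ H        a e $              expand H -> a R e
  13  $ e R a    a e $              match a
  14  $ e R      e $                expand R -> ε
  15  $ e        e $                match e
Accept reached after 15 steps.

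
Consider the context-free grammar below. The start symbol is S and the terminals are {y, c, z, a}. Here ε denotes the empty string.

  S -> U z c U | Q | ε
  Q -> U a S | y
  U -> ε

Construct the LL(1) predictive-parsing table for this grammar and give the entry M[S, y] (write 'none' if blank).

S -> Q

FIRST(U) = {ε}
FIRST(Q) = {a, y}  (via U a S)
FIRST(S) = {ε, a, y, z}  (via U z c U, Q)
FOLLOW(S) includes $ since S is the start symbol.
FOLLOW(S): in Q->U a S, the suffix after S is empty, so FOLLOW(S) ⊇ FOLLOW(Q) = {$}. Thus FOLLOW(S) = {$}.
FOLLOW(Q): in S->Q, the suffix after Q is empty, so FOLLOW(Q) ⊇ FOLLOW(S) = {$}. Thus FOLLOW(Q) = {$}.
For S -> U z c U: FIRST(U z c U) = {z}, so it goes in M[S, t] for t ∈ {z}.
For S -> Q: FIRST(Q) = {a, y}, so it goes in M[S, t] for t ∈ {a, y}.
For S -> ε: FIRST(ε) = {ε}, so it goes in M[S, t] for t ∈ {}; since ε ∈ FIRST, also for every t ∈ FOLLOW(S) = {$}.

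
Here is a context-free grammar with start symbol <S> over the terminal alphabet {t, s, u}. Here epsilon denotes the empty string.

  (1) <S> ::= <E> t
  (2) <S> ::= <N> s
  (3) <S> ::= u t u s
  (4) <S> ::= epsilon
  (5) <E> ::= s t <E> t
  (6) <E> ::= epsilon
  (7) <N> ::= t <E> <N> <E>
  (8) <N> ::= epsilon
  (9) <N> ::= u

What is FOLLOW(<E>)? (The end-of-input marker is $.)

{s, t, u}

FIRST(<E>) = {epsilon, s}
FIRST(<N>) = {epsilon, t, u}
FIRST(<S>) = {epsilon, s, t, u}  (via <E> t, <N> s)
FOLLOW(<S>) includes $ since <S> is the start symbol.
FOLLOW(<S>): <S> appears on no right-hand side. Thus FOLLOW(<S>) = {$}.
FOLLOW(<N>): in <S>::=<N> s, <N> is followed by s with FIRST {s}; in <N>::=t <E> <N> <E>, <N> is followed by <E> with FIRST {epsilon, s}; in <N>::=t <E> <N> <E>, the suffix after <N> is nullable (adds nothing new). Thus FOLLOW(<N>) = {s}.
FOLLOW(<E>): in <S>::=<E> t, <E> is followed by t with FIRST {t}; in <E>::=s t <E> t, <E> is followed by t with FIRST {t}; in <N>::=t <E> <N> <E> (occurrence 1), <E> is followed by <N> <E> with FIRST {epsilon, s, t, u}; in <N>::=t <E> <N> <E> (occurrence 1), the suffix after <E> is nullable, so FOLLOW(<E>) ⊇ FOLLOW(<N>) = {s}; in <N>::=t <E> <N> <E> (occurrence 2), the suffix after <E> is empty, so FOLLOW(<E>) ⊇ FOLLOW(<N>) = {s}. Thus FOLLOW(<E>) = {s, t, u}.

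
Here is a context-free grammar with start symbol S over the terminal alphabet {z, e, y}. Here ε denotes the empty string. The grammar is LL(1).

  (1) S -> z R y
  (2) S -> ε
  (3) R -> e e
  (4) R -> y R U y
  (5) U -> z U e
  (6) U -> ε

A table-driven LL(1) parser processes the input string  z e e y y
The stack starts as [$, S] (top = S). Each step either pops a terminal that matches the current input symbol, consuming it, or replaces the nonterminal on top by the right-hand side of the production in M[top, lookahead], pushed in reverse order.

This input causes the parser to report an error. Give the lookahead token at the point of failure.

y

     Stack    Input        Action
  1  $ S      z e e y y $  expand S -> z R y
  2  $ y R z  z e e y y $  match z
  3  $ y R    e e y y $    expand R -> e e
  4  $ y e e  e e y y $    match e
  5  $ y e    e y y $      match e
  6  $ y      y y $        match y
  7  $        y $          error: stack empty but input remains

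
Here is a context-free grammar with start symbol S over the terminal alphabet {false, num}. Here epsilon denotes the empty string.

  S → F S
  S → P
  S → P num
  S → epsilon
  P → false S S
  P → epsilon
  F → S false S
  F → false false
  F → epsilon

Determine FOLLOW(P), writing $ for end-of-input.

{$, false, num}

FIRST(P): from P→false S S we get {false}; from P→epsilon we get {epsilon}. So FIRST(P) = {epsilon, false}.
FIRST(S): from S→F S we get {epsilon, false, num}; from S→P we get {epsilon, false}; from S→P num we get {false, num}; from S→epsilon we get {epsilon}. So FIRST(S) = {epsilon, false, num}.
FIRST(F): from F→S false S we get {false, num}; from F→false false we get {false}; from F→epsilon we get {epsilon}. So FIRST(F) = {epsilon, false, num}.
FOLLOW(S) includes $ since S is the start symbol.
FOLLOW(S): in S→F S, the suffix after S is empty (adds nothing new); in P→false S S (occurrence 1), S is followed by S with FIRST {epsilon, false, num}; in P→false S S (occurrence 1), the suffix after S is nullable, so FOLLOW(S) ⊇ FOLLOW(P) = {$, false, num}; in P→false S S (occurrence 2), the suffix after S is empty, so FOLLOW(S) ⊇ FOLLOW(P) = {$, false, num}; in F→S false S (occurrence 1), S is followed by false S with FIRST {false}; in F→S false S (occurrence 2), the suffix after S is empty, so FOLLOW(S) ⊇ FOLLOW(F) = {$, false, num}. Thus FOLLOW(S) = {$, false, num}.
FOLLOW(P): in S→P, the suffix after P is empty, so FOLLOW(P) ⊇ FOLLOW(S) = {$, false, num}; in S→P num, P is followed by num with FIRST {num}. Thus FOLLOW(P) = {$, false, num}.
FOLLOW(F): in S→F S, F is followed by S with FIRST {epsilon, false, num}; in S→F S, the suffix after F is nullable, so FOLLOW(F) ⊇ FOLLOW(S) = {$, false, num}. Thus FOLLOW(F) = {$, false, num}.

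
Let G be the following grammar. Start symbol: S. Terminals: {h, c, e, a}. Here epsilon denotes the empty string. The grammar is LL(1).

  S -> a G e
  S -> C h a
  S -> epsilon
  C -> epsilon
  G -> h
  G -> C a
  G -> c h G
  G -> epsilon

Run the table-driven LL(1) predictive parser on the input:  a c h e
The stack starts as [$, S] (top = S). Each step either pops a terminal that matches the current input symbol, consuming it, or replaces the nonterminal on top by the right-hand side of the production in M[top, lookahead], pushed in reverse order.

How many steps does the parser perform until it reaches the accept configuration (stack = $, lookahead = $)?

step 1: stack=$ S  input=a c h e $  — expand S -> a G e
step 2: stack=$ e G a  input=a c h e $  — match a
step 3: stack=$ e G  input=c h e $  — expand G -> c h G
step 4: stack=$ e G h c  input=c h e $  — match c
step 5: stack=$ e G h  input=h e $  — match h
step 6: stack=$ e G  input=e $  — expand G -> epsilon
step 7: stack=$ e  input=e $  — match e
Accept reached after 7 steps.

7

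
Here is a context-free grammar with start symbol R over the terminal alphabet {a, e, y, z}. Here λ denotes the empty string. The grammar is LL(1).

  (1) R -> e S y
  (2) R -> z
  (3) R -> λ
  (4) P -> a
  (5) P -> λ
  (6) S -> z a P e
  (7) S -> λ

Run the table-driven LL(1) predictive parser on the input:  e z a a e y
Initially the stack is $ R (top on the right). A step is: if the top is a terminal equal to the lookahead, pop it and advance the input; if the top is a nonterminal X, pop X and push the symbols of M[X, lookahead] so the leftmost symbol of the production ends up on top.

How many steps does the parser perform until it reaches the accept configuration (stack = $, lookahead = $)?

step 1: stack=$ R  input=e z a a e y $  — expand R -> e S y
step 2: stack=$ y S e  input=e z a a e y $  — match e
step 3: stack=$ y S  input=z a a e y $  — expand S -> z a P e
step 4: stack=$ y e P a z  input=z a a e y $  — match z
step 5: stack=$ y e P a  input=a a e y $  — match a
step 6: stack=$ y e P  input=a e y $  — expand P -> a
step 7: stack=$ y e a  input=a e y $  — match a
step 8: stack=$ y e  input=e y $  — match e
step 9: stack=$ y  input=y $  — match y
Accept reached after 9 steps.

9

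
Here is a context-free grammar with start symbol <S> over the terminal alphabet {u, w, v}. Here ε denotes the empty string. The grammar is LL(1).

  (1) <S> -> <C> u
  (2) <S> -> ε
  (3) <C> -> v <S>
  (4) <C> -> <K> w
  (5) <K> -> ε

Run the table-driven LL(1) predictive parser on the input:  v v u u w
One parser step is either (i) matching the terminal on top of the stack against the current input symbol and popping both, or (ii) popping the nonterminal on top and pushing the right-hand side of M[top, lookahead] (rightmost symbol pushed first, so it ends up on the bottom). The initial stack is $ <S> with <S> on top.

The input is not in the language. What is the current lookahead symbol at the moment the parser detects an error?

step 1: stack=$ <S>  input=v v u u w $  — expand <S> -> <C> u
step 2: stack=$ u <C>  input=v v u u w $  — expand <C> -> v <S>
step 3: stack=$ u <S> v  input=v v u u w $  — match v
step 4: stack=$ u <S>  input=v u u w $  — expand <S> -> <C> u
step 5: stack=$ u u <C>  input=v u u w $  — expand <C> -> v <S>
step 6: stack=$ u u <S> v  input=v u u w $  — match v
step 7: stack=$ u u <S>  input=u u w $  — expand <S> -> ε
step 8: stack=$ u u  input=u u w $  — match u
step 9: stack=$ u  input=u w $  — match u
step 10: stack=$  input=w $  — error: stack empty but input remains

w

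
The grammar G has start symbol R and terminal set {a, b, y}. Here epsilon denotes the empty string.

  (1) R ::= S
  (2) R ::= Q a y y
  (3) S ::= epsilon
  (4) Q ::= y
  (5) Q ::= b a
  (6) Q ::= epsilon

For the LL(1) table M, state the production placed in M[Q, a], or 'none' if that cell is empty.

Q ::= epsilon

FIRST(S): from S::=epsilon we get {epsilon}. So FIRST(S) = {epsilon}.
FIRST(Q): from Q::=y we get {y}; from Q::=b a we get {b}; from Q::=epsilon we get {epsilon}. So FIRST(Q) = {epsilon, b, y}.
FIRST(R): from R::=S we get {epsilon}; from R::=Q a y y we get {a, b, y}. So FIRST(R) = {epsilon, a, b, y}.
FOLLOW(R) includes $ since R is the start symbol.
FOLLOW(Q): in R::=Q a y y, Q is followed by a y y with FIRST {a}. Thus FOLLOW(Q) = {a}.
For Q ::= y: FIRST(y) = {y}, so it goes in M[Q, t] for t ∈ {y}.
For Q ::= b a: FIRST(b a) = {b}, so it goes in M[Q, t] for t ∈ {b}.
For Q ::= epsilon: FIRST(epsilon) = {epsilon}, so it goes in M[Q, t] for t ∈ {}; since epsilon ∈ FIRST, also for every t ∈ FOLLOW(Q) = {a}.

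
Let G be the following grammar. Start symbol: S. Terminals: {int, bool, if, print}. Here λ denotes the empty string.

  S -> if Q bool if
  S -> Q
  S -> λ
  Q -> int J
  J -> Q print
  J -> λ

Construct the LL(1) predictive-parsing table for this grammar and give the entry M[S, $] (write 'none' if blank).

S -> λ

FIRST(Q) = {int}
FIRST(S) = {λ, if, int}  (via Q)
FIRST(J) = {λ, int}  (via Q print)
FOLLOW(S) includes $ since S is the start symbol.
FOLLOW(S): S appears on no right-hand side. Thus FOLLOW(S) = {$}.
For S -> if Q bool if: FIRST(if Q bool if) = {if}, so it goes in M[S, t] for t ∈ {if}.
For S -> Q: FIRST(Q) = {int}, so it goes in M[S, t] for t ∈ {int}.
For S -> λ: FIRST(λ) = {λ}, so it goes in M[S, t] for t ∈ {}; since λ ∈ FIRST, also for every t ∈ FOLLOW(S) = {$}.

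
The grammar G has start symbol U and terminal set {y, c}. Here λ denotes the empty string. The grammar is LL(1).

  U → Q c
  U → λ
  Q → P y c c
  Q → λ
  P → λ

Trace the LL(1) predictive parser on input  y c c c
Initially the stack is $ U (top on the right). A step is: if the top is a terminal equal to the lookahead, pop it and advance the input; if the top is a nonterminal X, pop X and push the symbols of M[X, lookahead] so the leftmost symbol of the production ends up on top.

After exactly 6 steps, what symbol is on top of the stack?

     Stack        Input      Action
  1  $ U          y c c c $  expand U → Q c
  2  $ c Q        y c c c $  expand Q → P y c c
  3  $ c c c y P  y c c c $  expand P → λ
  4  $ c c c y    y c c c $  match y
  5  $ c c c      c c c $    match c
  6  $ c c        c c $      match c
Stack after step 6: $ c (top = c).

c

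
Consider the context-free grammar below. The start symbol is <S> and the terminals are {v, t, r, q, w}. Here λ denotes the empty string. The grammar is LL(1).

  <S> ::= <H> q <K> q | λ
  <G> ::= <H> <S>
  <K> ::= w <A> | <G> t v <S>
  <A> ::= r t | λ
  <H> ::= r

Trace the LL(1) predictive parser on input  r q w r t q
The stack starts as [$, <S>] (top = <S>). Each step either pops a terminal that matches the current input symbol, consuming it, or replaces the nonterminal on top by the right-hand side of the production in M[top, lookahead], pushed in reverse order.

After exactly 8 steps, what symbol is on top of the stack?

step 1: stack=$ <S>  input=r q w r t q $  — expand <S> ::= <H> q <K> q
step 2: stack=$ q <K> q <H>  input=r q w r t q $  — expand <H> ::= r
step 3: stack=$ q <K> q r  input=r q w r t q $  — match r
step 4: stack=$ q <K> q  input=q w r t q $  — match q
step 5: stack=$ q <K>  input=w r t q $  — expand <K> ::= w <A>
step 6: stack=$ q <A> w  input=w r t q $  — match w
step 7: stack=$ q <A>  input=r t q $  — expand <A> ::= r t
step 8: stack=$ q t r  input=r t q $  — match r
Stack after step 8: $ q t (top = t).

t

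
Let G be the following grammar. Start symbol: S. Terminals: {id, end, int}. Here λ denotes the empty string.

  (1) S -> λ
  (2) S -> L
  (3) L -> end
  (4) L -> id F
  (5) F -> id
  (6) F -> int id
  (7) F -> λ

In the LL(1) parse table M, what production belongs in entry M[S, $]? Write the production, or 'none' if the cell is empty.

FIRST(L): from L->end we get {end}; from L->id F we get {id}. So FIRST(L) = {end, id}.
FIRST(F): from F->id we get {id}; from F->int id we get {int}; from F->λ we get {λ}. So FIRST(F) = {λ, id, int}.
FIRST(S): from S->λ we get {λ}; from S->L we get {end, id}. So FIRST(S) = {λ, end, id}.
FOLLOW(S) includes $ since S is the start symbol.
FOLLOW(S): S appears on no right-hand side. Thus FOLLOW(S) = {$}.
For S -> λ: FIRST(λ) = {λ}, so it goes in M[S, t] for t ∈ {}; since λ ∈ FIRST, also for every t ∈ FOLLOW(S) = {$}.
For S -> L: FIRST(L) = {end, id}, so it goes in M[S, t] for t ∈ {end, id}.

S -> λ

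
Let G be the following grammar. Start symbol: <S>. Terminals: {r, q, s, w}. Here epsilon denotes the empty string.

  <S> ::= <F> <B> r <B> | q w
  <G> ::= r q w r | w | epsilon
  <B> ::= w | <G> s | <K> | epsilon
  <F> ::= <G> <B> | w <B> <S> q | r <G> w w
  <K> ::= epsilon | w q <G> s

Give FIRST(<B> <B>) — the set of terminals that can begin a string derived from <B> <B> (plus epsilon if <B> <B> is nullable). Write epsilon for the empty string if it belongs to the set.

FIRST(<G>) = {epsilon, r, w}
FIRST(<K>) = {epsilon, w}
FIRST(<B>) = {epsilon, r, s, w}  (via <G> s, <K>)
FIRST(<F>) = {epsilon, r, s, w}  (via <G> <B>)
FIRST(<S>) = {q, r, s, w}  (via <F> <B> r <B>)
FIRST(<B> <B>): take FIRST of each symbol in turn, carrying on past any symbol whose FIRST contains epsilon; result {epsilon, r, s, w}.

{epsilon, r, s, w}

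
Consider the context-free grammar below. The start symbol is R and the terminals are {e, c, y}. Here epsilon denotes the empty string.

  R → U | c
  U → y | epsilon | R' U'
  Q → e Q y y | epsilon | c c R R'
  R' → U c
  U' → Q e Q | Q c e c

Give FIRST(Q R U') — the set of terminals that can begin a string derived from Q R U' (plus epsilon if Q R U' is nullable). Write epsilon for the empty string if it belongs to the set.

FIRST(Q): from Q→e Q y y we get {e}; from Q→epsilon we get {epsilon}; from Q→c c R R' we get {c}. So FIRST(Q) = {epsilon, c, e}.
FIRST(U'): from U'→Q e Q we get {c, e}; from U'→Q c e c we get {c, e}. So FIRST(U') = {c, e}.
FIRST(R): from R→U we get {epsilon, c, y}; from R→c we get {c}. So FIRST(R) = {epsilon, c, y}.
FIRST(U): from U→y we get {y}; from U→epsilon we get {epsilon}; from U→R' U' we get {c, y}. So FIRST(U) = {epsilon, c, y}.
FIRST(R'): from R'→U c we get {c, y}. So FIRST(R') = {c, y}.
FIRST(Q R U'): take FIRST of each symbol in turn, carrying on past any symbol whose FIRST contains epsilon; result {c, e, y}.

{c, e, y}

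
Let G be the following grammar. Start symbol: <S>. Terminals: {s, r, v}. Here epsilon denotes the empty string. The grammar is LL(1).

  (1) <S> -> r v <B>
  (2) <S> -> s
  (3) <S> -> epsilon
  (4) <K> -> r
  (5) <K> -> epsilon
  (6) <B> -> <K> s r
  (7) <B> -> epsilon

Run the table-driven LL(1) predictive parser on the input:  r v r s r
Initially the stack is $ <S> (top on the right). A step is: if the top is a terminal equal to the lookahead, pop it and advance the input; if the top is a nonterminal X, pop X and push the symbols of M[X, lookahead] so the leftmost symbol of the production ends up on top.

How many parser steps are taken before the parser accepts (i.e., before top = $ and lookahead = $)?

8

step 1: stack=$ <S>  input=r v r s r $  — expand <S> -> r v <B>
step 2: stack=$ <B> v r  input=r v r s r $  — match r
step 3: stack=$ <B> v  input=v r s r $  — match v
step 4: stack=$ <B>  input=r s r $  — expand <B> -> <K> s r
step 5: stack=$ r s <K>  input=r s r $  — expand <K> -> r
step 6: stack=$ r s r  input=r s r $  — match r
step 7: stack=$ r s  input=s r $  — match s
step 8: stack=$ r  input=r $  — match r
Accept reached after 8 steps.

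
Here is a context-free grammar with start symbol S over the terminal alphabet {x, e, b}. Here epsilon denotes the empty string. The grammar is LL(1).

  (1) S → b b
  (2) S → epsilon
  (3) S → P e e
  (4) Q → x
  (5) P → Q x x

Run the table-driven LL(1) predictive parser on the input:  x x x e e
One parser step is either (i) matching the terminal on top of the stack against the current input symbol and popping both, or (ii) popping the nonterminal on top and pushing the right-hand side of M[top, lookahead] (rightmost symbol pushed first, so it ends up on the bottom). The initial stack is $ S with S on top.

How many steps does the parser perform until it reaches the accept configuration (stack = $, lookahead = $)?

step 1: stack=$ S  input=x x x e e $  — expand S → P e e
step 2: stack=$ e e P  input=x x x e e $  — expand P → Q x x
step 3: stack=$ e e x x Q  input=x x x e e $  — expand Q → x
step 4: stack=$ e e x x x  input=x x x e e $  — match x
step 5: stack=$ e e x x  input=x x e e $  — match x
step 6: stack=$ e e x  input=x e e $  — match x
step 7: stack=$ e e  input=e e $  — match e
step 8: stack=$ e  input=e $  — match e
Accept reached after 8 steps.

8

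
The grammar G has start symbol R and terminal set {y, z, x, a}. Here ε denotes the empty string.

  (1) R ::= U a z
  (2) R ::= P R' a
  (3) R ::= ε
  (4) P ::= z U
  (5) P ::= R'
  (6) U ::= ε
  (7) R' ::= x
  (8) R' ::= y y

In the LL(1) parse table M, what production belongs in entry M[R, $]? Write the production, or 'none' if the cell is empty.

R ::= ε

FIRST(U) = {ε}
FIRST(R') = {x, y}
FIRST(P) = {x, y, z}  (via R')
FIRST(R) = {ε, a, x, y, z}  (via U a z, P R' a)
FOLLOW(R) includes $ since R is the start symbol.
FOLLOW(R): R appears on no right-hand side. Thus FOLLOW(R) = {$}.
For R ::= U a z: FIRST(U a z) = {a}, so it goes in M[R, t] for t ∈ {a}.
For R ::= P R' a: FIRST(P R' a) = {x, y, z}, so it goes in M[R, t] for t ∈ {x, y, z}.
For R ::= ε: FIRST(ε) = {ε}, so it goes in M[R, t] for t ∈ {}; since ε ∈ FIRST, also for every t ∈ FOLLOW(R) = {$}.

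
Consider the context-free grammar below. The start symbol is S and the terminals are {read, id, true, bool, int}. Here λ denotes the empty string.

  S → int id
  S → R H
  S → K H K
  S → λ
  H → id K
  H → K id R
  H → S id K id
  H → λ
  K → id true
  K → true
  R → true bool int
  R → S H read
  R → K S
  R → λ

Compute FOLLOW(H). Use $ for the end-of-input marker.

FIRST(K) = {id, true}
FIRST(S) = {λ, id, int, read, true}  (via R H, K H K)
FIRST(H) = {λ, id, int, read, true}  (via K id R, S id K id)
FIRST(R) = {λ, id, int, read, true}  (via S H read, K S)
FOLLOW(S) includes $ since S is the start symbol.
FOLLOW(S): in H→S id K id, S is followed by id K id with FIRST {id}; in R→S H read, S is followed by H read with FIRST {id, int, read, true}; in R→K S, the suffix after S is empty, so FOLLOW(S) ⊇ FOLLOW(R) = {$, id, int, read, true}. Thus FOLLOW(S) = {$, id, int, read, true}.
FOLLOW(H): in S→R H, the suffix after H is empty, so FOLLOW(H) ⊇ FOLLOW(S) = {$, id, int, read, true}; in S→K H K, H is followed by K with FIRST {id, true}; in R→S H read, H is followed by read with FIRST {read}. Thus FOLLOW(H) = {$, id, int, read, true}.
FOLLOW(R): in S→R H, R is followed by H with FIRST {λ, id, int, read, true}; in S→R H, the suffix after R is nullable, so FOLLOW(R) ⊇ FOLLOW(S) = {$, id, int, read, true}; in H→K id R, the suffix after R is empty, so FOLLOW(R) ⊇ FOLLOW(H) = {$, id, int, read, true}. Thus FOLLOW(R) = {$, id, int, read, true}.
FOLLOW(K): in S→K H K (occurrence 1), K is followed by H K with FIRST {id, int, read, true}; in S→K H K (occurrence 2), the suffix after K is empty, so FOLLOW(K) ⊇ FOLLOW(S) = {$, id, int, read, true}; in H→id K, the suffix after K is empty, so FOLLOW(K) ⊇ FOLLOW(H) = {$, id, int, read, true}; in H→K id R, K is followed by id R with FIRST {id}; in H→S id K id, K is followed by id with FIRST {id}; in R→K S, K is followed by S with FIRST {λ, id, int, read, true}; in R→K S, the suffix after K is nullable, so FOLLOW(K) ⊇ FOLLOW(R) = {$, id, int, read, true}. Thus FOLLOW(K) = {$, id, int, read, true}.

{$, id, int, read, true}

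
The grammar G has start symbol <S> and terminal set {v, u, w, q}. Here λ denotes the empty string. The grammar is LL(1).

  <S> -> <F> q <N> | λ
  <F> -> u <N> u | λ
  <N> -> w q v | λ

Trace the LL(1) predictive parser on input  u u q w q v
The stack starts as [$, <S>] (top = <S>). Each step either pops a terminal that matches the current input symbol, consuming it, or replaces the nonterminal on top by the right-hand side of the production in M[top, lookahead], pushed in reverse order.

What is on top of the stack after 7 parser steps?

w

step 1: stack=$ <S>  input=u u q w q v $  — expand <S> -> <F> q <N>
step 2: stack=$ <N> q <F>  input=u u q w q v $  — expand <F> -> u <N> u
step 3: stack=$ <N> q u <N> u  input=u u q w q v $  — match u
step 4: stack=$ <N> q u <N>  input=u q w q v $  — expand <N> -> λ
step 5: stack=$ <N> q u  input=u q w q v $  — match u
step 6: stack=$ <N> q  input=q w q v $  — match q
step 7: stack=$ <N>  input=w q v $  — expand <N> -> w q v
Stack after step 7: $ v q w (top = w).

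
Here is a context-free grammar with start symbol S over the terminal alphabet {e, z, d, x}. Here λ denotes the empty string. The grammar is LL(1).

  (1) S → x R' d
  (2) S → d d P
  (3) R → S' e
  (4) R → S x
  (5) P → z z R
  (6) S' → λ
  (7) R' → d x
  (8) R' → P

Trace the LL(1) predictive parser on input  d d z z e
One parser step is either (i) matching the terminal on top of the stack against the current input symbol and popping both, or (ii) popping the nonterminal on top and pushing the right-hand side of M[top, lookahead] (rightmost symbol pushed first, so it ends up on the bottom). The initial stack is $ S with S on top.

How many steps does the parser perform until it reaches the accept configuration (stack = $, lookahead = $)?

9

     Stack    Input        Action
  1  $ S      d d z z e $  expand S → d d P
  2  $ P d d  d d z z e $  match d
  3  $ P d    d z z e $    match d
  4  $ P      z z e $      expand P → z z R
  5  $ R z z  z z e $      match z
  6  $ R z    z e $        match z
  7  $ R      e $          expand R → S' e
  8  $ e S'   e $          expand S' → λ
  9  $ e      e $          match e
Accept reached after 9 steps.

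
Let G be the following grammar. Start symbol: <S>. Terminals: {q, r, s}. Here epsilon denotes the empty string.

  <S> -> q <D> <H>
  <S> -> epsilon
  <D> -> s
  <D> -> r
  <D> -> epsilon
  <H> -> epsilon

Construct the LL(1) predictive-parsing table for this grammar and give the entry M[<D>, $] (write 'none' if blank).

<D> -> epsilon

FIRST(<S>) = {epsilon, q}
FIRST(<D>) = {epsilon, r, s}
FIRST(<H>) = {epsilon}
FOLLOW(<S>) includes $ since <S> is the start symbol.
FOLLOW(<S>): <S> appears on no right-hand side. Thus FOLLOW(<S>) = {$}.
FOLLOW(<D>): in <S>->q <D> <H>, <D> is followed by <H> with FIRST {epsilon}; in <S>->q <D> <H>, the suffix after <D> is nullable, so FOLLOW(<D>) ⊇ FOLLOW(<S>) = {$}. Thus FOLLOW(<D>) = {$}.
For <D> -> s: FIRST(s) = {s}, so it goes in M[<D>, t] for t ∈ {s}.
For <D> -> r: FIRST(r) = {r}, so it goes in M[<D>, t] for t ∈ {r}.
For <D> -> epsilon: FIRST(epsilon) = {epsilon}, so it goes in M[<D>, t] for t ∈ {}; since epsilon ∈ FIRST, also for every t ∈ FOLLOW(<D>) = {$}.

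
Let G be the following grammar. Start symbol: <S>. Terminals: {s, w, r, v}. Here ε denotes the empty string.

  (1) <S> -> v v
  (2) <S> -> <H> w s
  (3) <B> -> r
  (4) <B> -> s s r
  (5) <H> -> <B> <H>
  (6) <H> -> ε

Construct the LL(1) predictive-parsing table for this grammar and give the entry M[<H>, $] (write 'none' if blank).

none

FIRST(<B>) = {r, s}
FIRST(<H>) = {ε, r, s}  (via <B> <H>)
FIRST(<S>) = {r, s, v, w}  (via <H> w s)
FOLLOW(<S>) includes $ since <S> is the start symbol.
FOLLOW(<H>): in <S>-><H> w s, <H> is followed by w s with FIRST {w}; in <H>-><B> <H>, the suffix after <H> is empty (adds nothing new). Thus FOLLOW(<H>) = {w}.
For <H> -> <B> <H>: FIRST(<B> <H>) = {r, s}, so it goes in M[<H>, t] for t ∈ {r, s}.
For <H> -> ε: FIRST(ε) = {ε}, so it goes in M[<H>, t] for t ∈ {}; since ε ∈ FIRST, also for every t ∈ FOLLOW(<H>) = {w}.
None of these place a production in M[<H>, $].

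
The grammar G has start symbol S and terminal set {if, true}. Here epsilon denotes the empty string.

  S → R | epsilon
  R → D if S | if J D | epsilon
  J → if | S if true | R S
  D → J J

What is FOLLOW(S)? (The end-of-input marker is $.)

FIRST(S): from S→R we get {epsilon, if}; from S→epsilon we get {epsilon}. So FIRST(S) = {epsilon, if}.
FIRST(R): from R→D if S we get {if}; from R→if J D we get {if}; from R→epsilon we get {epsilon}. So FIRST(R) = {epsilon, if}.
FIRST(J): from J→if we get {if}; from J→S if true we get {if}; from J→R S we get {epsilon, if}. So FIRST(J) = {epsilon, if}.
FIRST(D): from D→J J we get {epsilon, if}. So FIRST(D) = {epsilon, if}.
FOLLOW(S) includes $ since S is the start symbol.
FOLLOW(S): in R→D if S, the suffix after S is empty, so FOLLOW(S) ⊇ FOLLOW(R) = {$, if}; in J→S if true, S is followed by if true with FIRST {if}; in J→R S, the suffix after S is empty, so FOLLOW(S) ⊇ FOLLOW(J) = {$, if}. Thus FOLLOW(S) = {$, if}.
FOLLOW(R): in S→R, the suffix after R is empty, so FOLLOW(R) ⊇ FOLLOW(S) = {$, if}; in J→R S, R is followed by S with FIRST {epsilon, if}; in J→R S, the suffix after R is nullable, so FOLLOW(R) ⊇ FOLLOW(J) = {$, if}. Thus FOLLOW(R) = {$, if}.
FOLLOW(D): in R→D if S, D is followed by if S with FIRST {if}; in R→if J D, the suffix after D is empty, so FOLLOW(D) ⊇ FOLLOW(R) = {$, if}. Thus FOLLOW(D) = {$, if}.
FOLLOW(J): in R→if J D, J is followed by D with FIRST {epsilon, if}; in R→if J D, the suffix after J is nullable, so FOLLOW(J) ⊇ FOLLOW(R) = {$, if}; in D→J J (occurrence 1), J is followed by J with FIRST {epsilon, if}; in D→J J (occurrence 1), the suffix after J is nullable, so FOLLOW(J) ⊇ FOLLOW(D) = {$, if}; in D→J J (occurrence 2), the suffix after J is empty, so FOLLOW(J) ⊇ FOLLOW(D) = {$, if}. Thus FOLLOW(J) = {$, if}.

{$, if}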